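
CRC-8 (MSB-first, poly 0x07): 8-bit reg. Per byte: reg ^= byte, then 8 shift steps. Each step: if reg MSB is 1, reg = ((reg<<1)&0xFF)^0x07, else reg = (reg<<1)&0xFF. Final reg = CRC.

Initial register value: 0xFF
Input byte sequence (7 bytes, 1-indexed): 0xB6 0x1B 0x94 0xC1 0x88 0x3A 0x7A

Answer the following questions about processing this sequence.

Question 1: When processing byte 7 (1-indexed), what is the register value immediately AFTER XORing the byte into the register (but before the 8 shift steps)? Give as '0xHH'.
Register before byte 7: 0xCD
Byte 7: 0x7A
0xCD XOR 0x7A = 0xB7

Answer: 0xB7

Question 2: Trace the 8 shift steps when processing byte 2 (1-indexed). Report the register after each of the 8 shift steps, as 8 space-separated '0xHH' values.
Answer: 0xC1 0x85 0x0D 0x1A 0x34 0x68 0xD0 0xA7

Derivation:
After byte 1 (0xB6): reg=0xF8
Register before byte 2: 0xF8
After XOR with byte 0x1B: 0xE3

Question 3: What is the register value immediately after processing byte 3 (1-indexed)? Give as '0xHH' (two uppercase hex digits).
After byte 1 (0xB6): reg=0xF8
After byte 2 (0x1B): reg=0xA7
After byte 3 (0x94): reg=0x99

Answer: 0x99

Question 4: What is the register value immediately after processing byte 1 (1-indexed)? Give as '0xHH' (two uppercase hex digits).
After byte 1 (0xB6): reg=0xF8

Answer: 0xF8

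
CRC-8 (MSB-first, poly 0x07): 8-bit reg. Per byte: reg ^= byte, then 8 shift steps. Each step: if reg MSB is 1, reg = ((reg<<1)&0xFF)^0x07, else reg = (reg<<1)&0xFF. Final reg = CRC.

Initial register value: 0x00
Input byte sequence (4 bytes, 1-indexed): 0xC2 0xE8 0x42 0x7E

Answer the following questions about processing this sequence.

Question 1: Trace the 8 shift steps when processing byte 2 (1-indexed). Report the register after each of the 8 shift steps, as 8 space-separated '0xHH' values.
After byte 1 (0xC2): reg=0x40
Register before byte 2: 0x40
After XOR with byte 0xE8: 0xA8

Answer: 0x57 0xAE 0x5B 0xB6 0x6B 0xD6 0xAB 0x51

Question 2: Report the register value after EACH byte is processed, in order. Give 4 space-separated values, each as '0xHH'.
0x40 0x51 0x79 0x15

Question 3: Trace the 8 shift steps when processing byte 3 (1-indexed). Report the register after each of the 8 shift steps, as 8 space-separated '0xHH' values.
Answer: 0x26 0x4C 0x98 0x37 0x6E 0xDC 0xBF 0x79

Derivation:
After byte 1 (0xC2): reg=0x40
After byte 2 (0xE8): reg=0x51
Register before byte 3: 0x51
After XOR with byte 0x42: 0x13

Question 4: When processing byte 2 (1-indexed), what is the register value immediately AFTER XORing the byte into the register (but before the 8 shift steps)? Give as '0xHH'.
Register before byte 2: 0x40
Byte 2: 0xE8
0x40 XOR 0xE8 = 0xA8

Answer: 0xA8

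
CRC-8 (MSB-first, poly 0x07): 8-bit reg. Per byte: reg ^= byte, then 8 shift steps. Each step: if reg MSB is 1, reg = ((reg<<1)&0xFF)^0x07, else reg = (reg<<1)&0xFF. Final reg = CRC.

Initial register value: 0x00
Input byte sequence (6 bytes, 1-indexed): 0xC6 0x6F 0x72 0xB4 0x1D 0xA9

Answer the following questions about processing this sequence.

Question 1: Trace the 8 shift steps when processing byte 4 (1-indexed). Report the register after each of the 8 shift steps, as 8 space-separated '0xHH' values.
Answer: 0x56 0xAC 0x5F 0xBE 0x7B 0xF6 0xEB 0xD1

Derivation:
After byte 1 (0xC6): reg=0x5C
After byte 2 (0x6F): reg=0x99
After byte 3 (0x72): reg=0x9F
Register before byte 4: 0x9F
After XOR with byte 0xB4: 0x2B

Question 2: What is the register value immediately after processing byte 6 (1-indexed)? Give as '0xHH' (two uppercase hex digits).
After byte 1 (0xC6): reg=0x5C
After byte 2 (0x6F): reg=0x99
After byte 3 (0x72): reg=0x9F
After byte 4 (0xB4): reg=0xD1
After byte 5 (0x1D): reg=0x6A
After byte 6 (0xA9): reg=0x47

Answer: 0x47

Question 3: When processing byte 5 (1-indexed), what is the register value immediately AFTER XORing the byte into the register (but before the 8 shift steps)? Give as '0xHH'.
Register before byte 5: 0xD1
Byte 5: 0x1D
0xD1 XOR 0x1D = 0xCC

Answer: 0xCC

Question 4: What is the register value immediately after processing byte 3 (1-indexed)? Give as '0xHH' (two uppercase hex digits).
Answer: 0x9F

Derivation:
After byte 1 (0xC6): reg=0x5C
After byte 2 (0x6F): reg=0x99
After byte 3 (0x72): reg=0x9F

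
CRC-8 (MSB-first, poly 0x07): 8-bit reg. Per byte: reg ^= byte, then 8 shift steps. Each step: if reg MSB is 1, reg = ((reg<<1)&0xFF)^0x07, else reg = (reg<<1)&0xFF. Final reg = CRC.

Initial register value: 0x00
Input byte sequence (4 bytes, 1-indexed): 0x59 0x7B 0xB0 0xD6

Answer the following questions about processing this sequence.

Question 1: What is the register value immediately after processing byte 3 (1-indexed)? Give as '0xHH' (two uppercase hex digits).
Answer: 0x32

Derivation:
After byte 1 (0x59): reg=0x88
After byte 2 (0x7B): reg=0xD7
After byte 3 (0xB0): reg=0x32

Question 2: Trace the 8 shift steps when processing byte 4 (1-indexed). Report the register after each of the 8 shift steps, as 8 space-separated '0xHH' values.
Answer: 0xCF 0x99 0x35 0x6A 0xD4 0xAF 0x59 0xB2

Derivation:
After byte 1 (0x59): reg=0x88
After byte 2 (0x7B): reg=0xD7
After byte 3 (0xB0): reg=0x32
Register before byte 4: 0x32
After XOR with byte 0xD6: 0xE4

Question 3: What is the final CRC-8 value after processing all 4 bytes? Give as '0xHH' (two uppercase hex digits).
Answer: 0xB2

Derivation:
After byte 1 (0x59): reg=0x88
After byte 2 (0x7B): reg=0xD7
After byte 3 (0xB0): reg=0x32
After byte 4 (0xD6): reg=0xB2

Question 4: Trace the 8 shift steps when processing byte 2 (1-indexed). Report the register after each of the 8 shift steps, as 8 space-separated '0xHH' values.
Answer: 0xE1 0xC5 0x8D 0x1D 0x3A 0x74 0xE8 0xD7

Derivation:
After byte 1 (0x59): reg=0x88
Register before byte 2: 0x88
After XOR with byte 0x7B: 0xF3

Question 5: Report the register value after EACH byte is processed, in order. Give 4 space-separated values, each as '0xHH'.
0x88 0xD7 0x32 0xB2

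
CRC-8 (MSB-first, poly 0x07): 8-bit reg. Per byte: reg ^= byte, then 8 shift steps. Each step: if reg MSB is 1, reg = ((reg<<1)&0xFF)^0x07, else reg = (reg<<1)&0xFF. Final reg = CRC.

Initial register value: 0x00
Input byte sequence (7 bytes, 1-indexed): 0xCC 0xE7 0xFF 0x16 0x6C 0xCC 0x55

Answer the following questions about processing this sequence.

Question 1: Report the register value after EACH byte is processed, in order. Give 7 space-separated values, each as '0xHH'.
0x6A 0xAA 0xAC 0x2F 0xCE 0x0E 0x86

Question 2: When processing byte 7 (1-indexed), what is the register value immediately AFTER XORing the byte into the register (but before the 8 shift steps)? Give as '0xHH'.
Answer: 0x5B

Derivation:
Register before byte 7: 0x0E
Byte 7: 0x55
0x0E XOR 0x55 = 0x5B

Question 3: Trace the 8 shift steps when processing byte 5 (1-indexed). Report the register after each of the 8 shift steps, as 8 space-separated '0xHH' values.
After byte 1 (0xCC): reg=0x6A
After byte 2 (0xE7): reg=0xAA
After byte 3 (0xFF): reg=0xAC
After byte 4 (0x16): reg=0x2F
Register before byte 5: 0x2F
After XOR with byte 0x6C: 0x43

Answer: 0x86 0x0B 0x16 0x2C 0x58 0xB0 0x67 0xCE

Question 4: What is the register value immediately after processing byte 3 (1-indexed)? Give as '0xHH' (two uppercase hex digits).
After byte 1 (0xCC): reg=0x6A
After byte 2 (0xE7): reg=0xAA
After byte 3 (0xFF): reg=0xAC

Answer: 0xAC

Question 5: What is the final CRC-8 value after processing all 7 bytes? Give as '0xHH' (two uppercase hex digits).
Answer: 0x86

Derivation:
After byte 1 (0xCC): reg=0x6A
After byte 2 (0xE7): reg=0xAA
After byte 3 (0xFF): reg=0xAC
After byte 4 (0x16): reg=0x2F
After byte 5 (0x6C): reg=0xCE
After byte 6 (0xCC): reg=0x0E
After byte 7 (0x55): reg=0x86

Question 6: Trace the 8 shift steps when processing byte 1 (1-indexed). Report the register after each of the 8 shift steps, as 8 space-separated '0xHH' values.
Register before byte 1: 0x00
After XOR with byte 0xCC: 0xCC

Answer: 0x9F 0x39 0x72 0xE4 0xCF 0x99 0x35 0x6A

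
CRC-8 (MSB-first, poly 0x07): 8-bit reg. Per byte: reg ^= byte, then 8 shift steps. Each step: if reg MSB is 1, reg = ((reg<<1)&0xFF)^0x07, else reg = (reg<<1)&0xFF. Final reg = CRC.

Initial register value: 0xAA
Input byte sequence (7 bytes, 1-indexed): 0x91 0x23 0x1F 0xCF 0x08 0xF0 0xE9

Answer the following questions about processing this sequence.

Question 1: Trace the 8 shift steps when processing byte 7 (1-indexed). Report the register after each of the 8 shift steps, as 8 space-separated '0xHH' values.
After byte 1 (0x91): reg=0xA1
After byte 2 (0x23): reg=0x87
After byte 3 (0x1F): reg=0xC1
After byte 4 (0xCF): reg=0x2A
After byte 5 (0x08): reg=0xEE
After byte 6 (0xF0): reg=0x5A
Register before byte 7: 0x5A
After XOR with byte 0xE9: 0xB3

Answer: 0x61 0xC2 0x83 0x01 0x02 0x04 0x08 0x10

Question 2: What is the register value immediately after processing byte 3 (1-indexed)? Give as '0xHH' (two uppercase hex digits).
Answer: 0xC1

Derivation:
After byte 1 (0x91): reg=0xA1
After byte 2 (0x23): reg=0x87
After byte 3 (0x1F): reg=0xC1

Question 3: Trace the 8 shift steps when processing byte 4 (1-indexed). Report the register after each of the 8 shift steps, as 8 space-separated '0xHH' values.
Answer: 0x1C 0x38 0x70 0xE0 0xC7 0x89 0x15 0x2A

Derivation:
After byte 1 (0x91): reg=0xA1
After byte 2 (0x23): reg=0x87
After byte 3 (0x1F): reg=0xC1
Register before byte 4: 0xC1
After XOR with byte 0xCF: 0x0E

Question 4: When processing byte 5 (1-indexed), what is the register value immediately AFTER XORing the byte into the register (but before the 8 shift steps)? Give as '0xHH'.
Register before byte 5: 0x2A
Byte 5: 0x08
0x2A XOR 0x08 = 0x22

Answer: 0x22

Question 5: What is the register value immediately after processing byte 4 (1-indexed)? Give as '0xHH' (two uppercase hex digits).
After byte 1 (0x91): reg=0xA1
After byte 2 (0x23): reg=0x87
After byte 3 (0x1F): reg=0xC1
After byte 4 (0xCF): reg=0x2A

Answer: 0x2A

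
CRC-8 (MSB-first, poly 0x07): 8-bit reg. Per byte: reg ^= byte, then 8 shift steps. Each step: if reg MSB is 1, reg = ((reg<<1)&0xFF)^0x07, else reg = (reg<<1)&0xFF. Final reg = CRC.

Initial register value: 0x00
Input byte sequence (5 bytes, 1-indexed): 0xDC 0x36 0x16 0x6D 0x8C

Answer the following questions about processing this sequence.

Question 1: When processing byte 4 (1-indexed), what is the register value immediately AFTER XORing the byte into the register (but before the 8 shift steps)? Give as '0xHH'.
Answer: 0x5D

Derivation:
Register before byte 4: 0x30
Byte 4: 0x6D
0x30 XOR 0x6D = 0x5D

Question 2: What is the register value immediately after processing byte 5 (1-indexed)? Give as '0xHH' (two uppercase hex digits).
After byte 1 (0xDC): reg=0x1A
After byte 2 (0x36): reg=0xC4
After byte 3 (0x16): reg=0x30
After byte 4 (0x6D): reg=0x94
After byte 5 (0x8C): reg=0x48

Answer: 0x48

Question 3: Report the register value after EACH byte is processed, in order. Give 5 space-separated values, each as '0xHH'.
0x1A 0xC4 0x30 0x94 0x48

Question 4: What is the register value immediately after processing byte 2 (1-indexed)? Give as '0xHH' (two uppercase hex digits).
After byte 1 (0xDC): reg=0x1A
After byte 2 (0x36): reg=0xC4

Answer: 0xC4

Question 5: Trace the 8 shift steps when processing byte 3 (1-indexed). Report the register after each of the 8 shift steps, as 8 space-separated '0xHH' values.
After byte 1 (0xDC): reg=0x1A
After byte 2 (0x36): reg=0xC4
Register before byte 3: 0xC4
After XOR with byte 0x16: 0xD2

Answer: 0xA3 0x41 0x82 0x03 0x06 0x0C 0x18 0x30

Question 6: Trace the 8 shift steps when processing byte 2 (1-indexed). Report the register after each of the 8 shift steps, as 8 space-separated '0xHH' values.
Answer: 0x58 0xB0 0x67 0xCE 0x9B 0x31 0x62 0xC4

Derivation:
After byte 1 (0xDC): reg=0x1A
Register before byte 2: 0x1A
After XOR with byte 0x36: 0x2C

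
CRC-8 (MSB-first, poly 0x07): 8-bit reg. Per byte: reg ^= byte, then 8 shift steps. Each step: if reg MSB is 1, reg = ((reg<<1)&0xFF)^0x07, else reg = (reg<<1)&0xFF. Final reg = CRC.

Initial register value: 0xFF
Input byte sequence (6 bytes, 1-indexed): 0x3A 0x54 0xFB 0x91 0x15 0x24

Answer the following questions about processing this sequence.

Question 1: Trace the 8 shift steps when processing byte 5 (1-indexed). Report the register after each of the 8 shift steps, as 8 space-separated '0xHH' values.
Answer: 0x06 0x0C 0x18 0x30 0x60 0xC0 0x87 0x09

Derivation:
After byte 1 (0x3A): reg=0x55
After byte 2 (0x54): reg=0x07
After byte 3 (0xFB): reg=0xFA
After byte 4 (0x91): reg=0x16
Register before byte 5: 0x16
After XOR with byte 0x15: 0x03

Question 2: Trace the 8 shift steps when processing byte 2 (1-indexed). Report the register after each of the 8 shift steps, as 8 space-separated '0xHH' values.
Answer: 0x02 0x04 0x08 0x10 0x20 0x40 0x80 0x07

Derivation:
After byte 1 (0x3A): reg=0x55
Register before byte 2: 0x55
After XOR with byte 0x54: 0x01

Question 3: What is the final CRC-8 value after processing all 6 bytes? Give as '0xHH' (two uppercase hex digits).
After byte 1 (0x3A): reg=0x55
After byte 2 (0x54): reg=0x07
After byte 3 (0xFB): reg=0xFA
After byte 4 (0x91): reg=0x16
After byte 5 (0x15): reg=0x09
After byte 6 (0x24): reg=0xC3

Answer: 0xC3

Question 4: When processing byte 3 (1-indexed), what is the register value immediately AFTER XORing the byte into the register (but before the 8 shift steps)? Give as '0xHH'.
Answer: 0xFC

Derivation:
Register before byte 3: 0x07
Byte 3: 0xFB
0x07 XOR 0xFB = 0xFC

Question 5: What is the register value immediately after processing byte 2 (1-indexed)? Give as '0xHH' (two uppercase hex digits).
After byte 1 (0x3A): reg=0x55
After byte 2 (0x54): reg=0x07

Answer: 0x07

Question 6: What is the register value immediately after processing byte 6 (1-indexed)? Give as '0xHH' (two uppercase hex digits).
Answer: 0xC3

Derivation:
After byte 1 (0x3A): reg=0x55
After byte 2 (0x54): reg=0x07
After byte 3 (0xFB): reg=0xFA
After byte 4 (0x91): reg=0x16
After byte 5 (0x15): reg=0x09
After byte 6 (0x24): reg=0xC3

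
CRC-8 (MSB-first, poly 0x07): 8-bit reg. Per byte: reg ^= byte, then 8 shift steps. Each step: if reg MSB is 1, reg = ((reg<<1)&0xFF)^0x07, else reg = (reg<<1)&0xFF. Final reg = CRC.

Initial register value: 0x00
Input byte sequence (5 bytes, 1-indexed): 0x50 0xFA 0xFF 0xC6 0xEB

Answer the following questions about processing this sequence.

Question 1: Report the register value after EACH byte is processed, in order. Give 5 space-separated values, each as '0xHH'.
0xB7 0xE4 0x41 0x9C 0x42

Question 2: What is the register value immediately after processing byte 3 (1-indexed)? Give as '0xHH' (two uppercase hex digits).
After byte 1 (0x50): reg=0xB7
After byte 2 (0xFA): reg=0xE4
After byte 3 (0xFF): reg=0x41

Answer: 0x41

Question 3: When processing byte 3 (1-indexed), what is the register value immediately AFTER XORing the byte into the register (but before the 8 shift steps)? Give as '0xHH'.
Answer: 0x1B

Derivation:
Register before byte 3: 0xE4
Byte 3: 0xFF
0xE4 XOR 0xFF = 0x1B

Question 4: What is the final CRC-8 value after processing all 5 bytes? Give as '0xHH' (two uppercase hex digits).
After byte 1 (0x50): reg=0xB7
After byte 2 (0xFA): reg=0xE4
After byte 3 (0xFF): reg=0x41
After byte 4 (0xC6): reg=0x9C
After byte 5 (0xEB): reg=0x42

Answer: 0x42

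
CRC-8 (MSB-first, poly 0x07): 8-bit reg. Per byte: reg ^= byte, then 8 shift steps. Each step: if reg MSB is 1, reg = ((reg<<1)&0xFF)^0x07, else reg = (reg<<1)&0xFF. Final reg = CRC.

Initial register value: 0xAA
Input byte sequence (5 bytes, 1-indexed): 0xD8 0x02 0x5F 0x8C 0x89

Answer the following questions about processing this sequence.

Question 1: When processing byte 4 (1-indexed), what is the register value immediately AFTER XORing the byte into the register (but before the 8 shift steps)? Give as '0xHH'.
Answer: 0x8D

Derivation:
Register before byte 4: 0x01
Byte 4: 0x8C
0x01 XOR 0x8C = 0x8D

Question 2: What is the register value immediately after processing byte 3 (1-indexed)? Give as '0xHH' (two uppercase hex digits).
After byte 1 (0xD8): reg=0x59
After byte 2 (0x02): reg=0x86
After byte 3 (0x5F): reg=0x01

Answer: 0x01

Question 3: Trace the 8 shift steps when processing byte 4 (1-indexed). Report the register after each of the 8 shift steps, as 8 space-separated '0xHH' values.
Answer: 0x1D 0x3A 0x74 0xE8 0xD7 0xA9 0x55 0xAA

Derivation:
After byte 1 (0xD8): reg=0x59
After byte 2 (0x02): reg=0x86
After byte 3 (0x5F): reg=0x01
Register before byte 4: 0x01
After XOR with byte 0x8C: 0x8D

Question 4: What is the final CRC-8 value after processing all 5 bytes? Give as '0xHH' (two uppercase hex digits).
After byte 1 (0xD8): reg=0x59
After byte 2 (0x02): reg=0x86
After byte 3 (0x5F): reg=0x01
After byte 4 (0x8C): reg=0xAA
After byte 5 (0x89): reg=0xE9

Answer: 0xE9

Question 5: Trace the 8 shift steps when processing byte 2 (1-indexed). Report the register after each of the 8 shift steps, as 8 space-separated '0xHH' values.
Answer: 0xB6 0x6B 0xD6 0xAB 0x51 0xA2 0x43 0x86

Derivation:
After byte 1 (0xD8): reg=0x59
Register before byte 2: 0x59
After XOR with byte 0x02: 0x5B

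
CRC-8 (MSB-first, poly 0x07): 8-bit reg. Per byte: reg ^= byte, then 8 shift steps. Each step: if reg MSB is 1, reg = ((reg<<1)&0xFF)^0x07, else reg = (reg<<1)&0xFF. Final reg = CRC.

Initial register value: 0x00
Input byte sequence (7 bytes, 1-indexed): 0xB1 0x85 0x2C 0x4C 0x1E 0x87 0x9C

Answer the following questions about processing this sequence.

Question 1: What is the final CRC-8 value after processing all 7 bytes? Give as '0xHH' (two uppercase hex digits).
Answer: 0x49

Derivation:
After byte 1 (0xB1): reg=0x1E
After byte 2 (0x85): reg=0xC8
After byte 3 (0x2C): reg=0xB2
After byte 4 (0x4C): reg=0xF4
After byte 5 (0x1E): reg=0x98
After byte 6 (0x87): reg=0x5D
After byte 7 (0x9C): reg=0x49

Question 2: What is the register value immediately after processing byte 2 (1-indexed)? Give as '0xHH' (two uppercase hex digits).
After byte 1 (0xB1): reg=0x1E
After byte 2 (0x85): reg=0xC8

Answer: 0xC8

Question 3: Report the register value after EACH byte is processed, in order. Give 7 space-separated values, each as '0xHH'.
0x1E 0xC8 0xB2 0xF4 0x98 0x5D 0x49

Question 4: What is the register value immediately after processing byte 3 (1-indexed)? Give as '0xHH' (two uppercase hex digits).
Answer: 0xB2

Derivation:
After byte 1 (0xB1): reg=0x1E
After byte 2 (0x85): reg=0xC8
After byte 3 (0x2C): reg=0xB2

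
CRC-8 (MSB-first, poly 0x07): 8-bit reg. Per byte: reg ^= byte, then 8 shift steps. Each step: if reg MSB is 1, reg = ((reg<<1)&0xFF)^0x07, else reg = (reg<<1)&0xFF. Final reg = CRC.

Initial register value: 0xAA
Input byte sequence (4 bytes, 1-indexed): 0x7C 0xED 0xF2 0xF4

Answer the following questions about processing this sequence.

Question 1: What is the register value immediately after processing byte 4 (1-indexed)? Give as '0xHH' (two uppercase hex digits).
After byte 1 (0x7C): reg=0x2C
After byte 2 (0xED): reg=0x49
After byte 3 (0xF2): reg=0x28
After byte 4 (0xF4): reg=0x1A

Answer: 0x1A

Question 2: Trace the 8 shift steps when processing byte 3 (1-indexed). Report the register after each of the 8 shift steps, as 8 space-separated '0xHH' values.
Answer: 0x71 0xE2 0xC3 0x81 0x05 0x0A 0x14 0x28

Derivation:
After byte 1 (0x7C): reg=0x2C
After byte 2 (0xED): reg=0x49
Register before byte 3: 0x49
After XOR with byte 0xF2: 0xBB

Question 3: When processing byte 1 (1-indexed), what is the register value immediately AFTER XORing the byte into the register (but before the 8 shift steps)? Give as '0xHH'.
Answer: 0xD6

Derivation:
Register before byte 1: 0xAA
Byte 1: 0x7C
0xAA XOR 0x7C = 0xD6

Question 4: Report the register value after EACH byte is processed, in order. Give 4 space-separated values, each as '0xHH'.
0x2C 0x49 0x28 0x1A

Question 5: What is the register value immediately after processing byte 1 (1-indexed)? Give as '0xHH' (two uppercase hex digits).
After byte 1 (0x7C): reg=0x2C

Answer: 0x2C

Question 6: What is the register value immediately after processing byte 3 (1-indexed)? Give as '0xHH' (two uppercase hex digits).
After byte 1 (0x7C): reg=0x2C
After byte 2 (0xED): reg=0x49
After byte 3 (0xF2): reg=0x28

Answer: 0x28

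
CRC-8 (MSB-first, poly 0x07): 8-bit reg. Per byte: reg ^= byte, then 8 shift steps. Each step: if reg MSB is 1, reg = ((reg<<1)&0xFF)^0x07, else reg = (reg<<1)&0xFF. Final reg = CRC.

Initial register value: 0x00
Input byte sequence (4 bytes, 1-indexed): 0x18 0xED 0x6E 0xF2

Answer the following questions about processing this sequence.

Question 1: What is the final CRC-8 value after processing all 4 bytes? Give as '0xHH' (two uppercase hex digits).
Answer: 0x7B

Derivation:
After byte 1 (0x18): reg=0x48
After byte 2 (0xED): reg=0x72
After byte 3 (0x6E): reg=0x54
After byte 4 (0xF2): reg=0x7B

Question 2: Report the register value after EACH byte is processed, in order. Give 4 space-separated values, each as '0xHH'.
0x48 0x72 0x54 0x7B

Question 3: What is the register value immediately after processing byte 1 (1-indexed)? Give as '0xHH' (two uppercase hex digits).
After byte 1 (0x18): reg=0x48

Answer: 0x48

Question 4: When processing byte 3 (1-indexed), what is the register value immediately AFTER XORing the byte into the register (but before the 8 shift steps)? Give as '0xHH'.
Register before byte 3: 0x72
Byte 3: 0x6E
0x72 XOR 0x6E = 0x1C

Answer: 0x1C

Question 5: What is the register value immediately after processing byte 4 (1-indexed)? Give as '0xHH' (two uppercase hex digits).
After byte 1 (0x18): reg=0x48
After byte 2 (0xED): reg=0x72
After byte 3 (0x6E): reg=0x54
After byte 4 (0xF2): reg=0x7B

Answer: 0x7B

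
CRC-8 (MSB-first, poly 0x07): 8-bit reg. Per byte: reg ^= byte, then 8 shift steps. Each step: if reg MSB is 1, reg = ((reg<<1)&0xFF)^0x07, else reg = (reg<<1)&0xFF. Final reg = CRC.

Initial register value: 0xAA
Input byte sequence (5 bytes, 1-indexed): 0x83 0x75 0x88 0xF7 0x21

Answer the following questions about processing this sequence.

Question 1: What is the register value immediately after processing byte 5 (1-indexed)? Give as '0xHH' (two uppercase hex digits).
After byte 1 (0x83): reg=0xDF
After byte 2 (0x75): reg=0x5F
After byte 3 (0x88): reg=0x2B
After byte 4 (0xF7): reg=0x1A
After byte 5 (0x21): reg=0xA1

Answer: 0xA1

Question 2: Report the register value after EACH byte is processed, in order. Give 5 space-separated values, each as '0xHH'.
0xDF 0x5F 0x2B 0x1A 0xA1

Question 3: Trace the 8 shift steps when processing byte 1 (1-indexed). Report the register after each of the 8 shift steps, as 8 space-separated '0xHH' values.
Register before byte 1: 0xAA
After XOR with byte 0x83: 0x29

Answer: 0x52 0xA4 0x4F 0x9E 0x3B 0x76 0xEC 0xDF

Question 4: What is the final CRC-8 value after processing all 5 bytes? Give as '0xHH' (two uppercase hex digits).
Answer: 0xA1

Derivation:
After byte 1 (0x83): reg=0xDF
After byte 2 (0x75): reg=0x5F
After byte 3 (0x88): reg=0x2B
After byte 4 (0xF7): reg=0x1A
After byte 5 (0x21): reg=0xA1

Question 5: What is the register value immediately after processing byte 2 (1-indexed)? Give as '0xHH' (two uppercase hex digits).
Answer: 0x5F

Derivation:
After byte 1 (0x83): reg=0xDF
After byte 2 (0x75): reg=0x5F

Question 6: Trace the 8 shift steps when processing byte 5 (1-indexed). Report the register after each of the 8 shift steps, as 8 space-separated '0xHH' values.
After byte 1 (0x83): reg=0xDF
After byte 2 (0x75): reg=0x5F
After byte 3 (0x88): reg=0x2B
After byte 4 (0xF7): reg=0x1A
Register before byte 5: 0x1A
After XOR with byte 0x21: 0x3B

Answer: 0x76 0xEC 0xDF 0xB9 0x75 0xEA 0xD3 0xA1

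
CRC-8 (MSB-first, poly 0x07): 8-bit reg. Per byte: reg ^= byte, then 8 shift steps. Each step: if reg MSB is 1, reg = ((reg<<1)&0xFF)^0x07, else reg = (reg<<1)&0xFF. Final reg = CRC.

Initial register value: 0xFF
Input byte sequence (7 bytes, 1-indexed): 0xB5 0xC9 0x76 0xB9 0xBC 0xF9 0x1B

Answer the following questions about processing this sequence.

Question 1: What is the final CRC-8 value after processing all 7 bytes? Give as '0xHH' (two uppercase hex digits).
After byte 1 (0xB5): reg=0xF1
After byte 2 (0xC9): reg=0xA8
After byte 3 (0x76): reg=0x14
After byte 4 (0xB9): reg=0x4A
After byte 5 (0xBC): reg=0xCC
After byte 6 (0xF9): reg=0x8B
After byte 7 (0x1B): reg=0xF9

Answer: 0xF9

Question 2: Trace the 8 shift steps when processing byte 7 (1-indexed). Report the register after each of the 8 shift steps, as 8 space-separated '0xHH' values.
After byte 1 (0xB5): reg=0xF1
After byte 2 (0xC9): reg=0xA8
After byte 3 (0x76): reg=0x14
After byte 4 (0xB9): reg=0x4A
After byte 5 (0xBC): reg=0xCC
After byte 6 (0xF9): reg=0x8B
Register before byte 7: 0x8B
After XOR with byte 0x1B: 0x90

Answer: 0x27 0x4E 0x9C 0x3F 0x7E 0xFC 0xFF 0xF9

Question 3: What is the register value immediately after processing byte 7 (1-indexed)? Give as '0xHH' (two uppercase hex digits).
Answer: 0xF9

Derivation:
After byte 1 (0xB5): reg=0xF1
After byte 2 (0xC9): reg=0xA8
After byte 3 (0x76): reg=0x14
After byte 4 (0xB9): reg=0x4A
After byte 5 (0xBC): reg=0xCC
After byte 6 (0xF9): reg=0x8B
After byte 7 (0x1B): reg=0xF9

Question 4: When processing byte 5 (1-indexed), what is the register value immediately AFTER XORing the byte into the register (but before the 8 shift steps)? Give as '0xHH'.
Register before byte 5: 0x4A
Byte 5: 0xBC
0x4A XOR 0xBC = 0xF6

Answer: 0xF6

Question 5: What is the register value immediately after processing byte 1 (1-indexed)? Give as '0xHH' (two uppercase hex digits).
Answer: 0xF1

Derivation:
After byte 1 (0xB5): reg=0xF1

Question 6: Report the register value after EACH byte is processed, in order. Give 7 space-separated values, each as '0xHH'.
0xF1 0xA8 0x14 0x4A 0xCC 0x8B 0xF9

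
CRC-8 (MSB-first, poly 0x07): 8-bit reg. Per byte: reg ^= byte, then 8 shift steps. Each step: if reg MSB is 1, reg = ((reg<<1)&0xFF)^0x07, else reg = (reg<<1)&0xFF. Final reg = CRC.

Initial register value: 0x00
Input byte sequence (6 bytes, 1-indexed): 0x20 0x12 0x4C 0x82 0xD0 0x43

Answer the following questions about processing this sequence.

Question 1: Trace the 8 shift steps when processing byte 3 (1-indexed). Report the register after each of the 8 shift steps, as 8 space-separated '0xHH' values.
Answer: 0x3F 0x7E 0xFC 0xFF 0xF9 0xF5 0xED 0xDD

Derivation:
After byte 1 (0x20): reg=0xE0
After byte 2 (0x12): reg=0xD0
Register before byte 3: 0xD0
After XOR with byte 0x4C: 0x9C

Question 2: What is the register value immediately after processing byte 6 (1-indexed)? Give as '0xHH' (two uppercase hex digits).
After byte 1 (0x20): reg=0xE0
After byte 2 (0x12): reg=0xD0
After byte 3 (0x4C): reg=0xDD
After byte 4 (0x82): reg=0x9A
After byte 5 (0xD0): reg=0xF1
After byte 6 (0x43): reg=0x17

Answer: 0x17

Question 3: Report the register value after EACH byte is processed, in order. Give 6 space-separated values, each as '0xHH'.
0xE0 0xD0 0xDD 0x9A 0xF1 0x17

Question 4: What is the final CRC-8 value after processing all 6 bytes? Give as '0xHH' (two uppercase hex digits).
After byte 1 (0x20): reg=0xE0
After byte 2 (0x12): reg=0xD0
After byte 3 (0x4C): reg=0xDD
After byte 4 (0x82): reg=0x9A
After byte 5 (0xD0): reg=0xF1
After byte 6 (0x43): reg=0x17

Answer: 0x17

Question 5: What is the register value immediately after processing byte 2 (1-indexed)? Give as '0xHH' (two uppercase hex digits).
After byte 1 (0x20): reg=0xE0
After byte 2 (0x12): reg=0xD0

Answer: 0xD0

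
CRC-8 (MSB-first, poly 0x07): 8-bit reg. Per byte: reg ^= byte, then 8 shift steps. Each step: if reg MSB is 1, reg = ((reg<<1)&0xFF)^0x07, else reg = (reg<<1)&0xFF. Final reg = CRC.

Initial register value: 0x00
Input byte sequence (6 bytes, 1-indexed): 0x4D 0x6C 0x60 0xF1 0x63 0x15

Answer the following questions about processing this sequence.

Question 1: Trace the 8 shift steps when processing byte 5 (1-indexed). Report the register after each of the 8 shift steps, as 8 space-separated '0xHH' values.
After byte 1 (0x4D): reg=0xE4
After byte 2 (0x6C): reg=0xB1
After byte 3 (0x60): reg=0x39
After byte 4 (0xF1): reg=0x76
Register before byte 5: 0x76
After XOR with byte 0x63: 0x15

Answer: 0x2A 0x54 0xA8 0x57 0xAE 0x5B 0xB6 0x6B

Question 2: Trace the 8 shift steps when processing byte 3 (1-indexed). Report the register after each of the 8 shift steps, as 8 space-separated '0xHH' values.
Answer: 0xA5 0x4D 0x9A 0x33 0x66 0xCC 0x9F 0x39

Derivation:
After byte 1 (0x4D): reg=0xE4
After byte 2 (0x6C): reg=0xB1
Register before byte 3: 0xB1
After XOR with byte 0x60: 0xD1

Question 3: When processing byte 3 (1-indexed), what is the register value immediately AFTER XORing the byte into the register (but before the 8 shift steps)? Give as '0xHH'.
Register before byte 3: 0xB1
Byte 3: 0x60
0xB1 XOR 0x60 = 0xD1

Answer: 0xD1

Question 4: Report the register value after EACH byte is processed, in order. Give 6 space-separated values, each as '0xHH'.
0xE4 0xB1 0x39 0x76 0x6B 0x7D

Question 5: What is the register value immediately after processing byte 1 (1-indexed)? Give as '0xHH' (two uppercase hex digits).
After byte 1 (0x4D): reg=0xE4

Answer: 0xE4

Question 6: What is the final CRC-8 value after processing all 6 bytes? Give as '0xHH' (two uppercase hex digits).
Answer: 0x7D

Derivation:
After byte 1 (0x4D): reg=0xE4
After byte 2 (0x6C): reg=0xB1
After byte 3 (0x60): reg=0x39
After byte 4 (0xF1): reg=0x76
After byte 5 (0x63): reg=0x6B
After byte 6 (0x15): reg=0x7D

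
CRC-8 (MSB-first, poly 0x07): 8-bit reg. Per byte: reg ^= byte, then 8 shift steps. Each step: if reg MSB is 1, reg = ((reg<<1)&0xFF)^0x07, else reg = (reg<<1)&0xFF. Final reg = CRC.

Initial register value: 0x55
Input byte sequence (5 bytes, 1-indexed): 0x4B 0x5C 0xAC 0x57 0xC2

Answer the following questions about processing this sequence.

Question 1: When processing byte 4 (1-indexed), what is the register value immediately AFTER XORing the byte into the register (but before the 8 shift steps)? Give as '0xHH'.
Register before byte 4: 0x33
Byte 4: 0x57
0x33 XOR 0x57 = 0x64

Answer: 0x64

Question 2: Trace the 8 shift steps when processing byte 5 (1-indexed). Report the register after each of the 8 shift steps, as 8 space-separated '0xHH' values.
After byte 1 (0x4B): reg=0x5A
After byte 2 (0x5C): reg=0x12
After byte 3 (0xAC): reg=0x33
After byte 4 (0x57): reg=0x3B
Register before byte 5: 0x3B
After XOR with byte 0xC2: 0xF9

Answer: 0xF5 0xED 0xDD 0xBD 0x7D 0xFA 0xF3 0xE1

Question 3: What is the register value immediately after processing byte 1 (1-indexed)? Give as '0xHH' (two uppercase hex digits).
After byte 1 (0x4B): reg=0x5A

Answer: 0x5A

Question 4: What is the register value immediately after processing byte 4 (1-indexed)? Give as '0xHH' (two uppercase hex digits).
After byte 1 (0x4B): reg=0x5A
After byte 2 (0x5C): reg=0x12
After byte 3 (0xAC): reg=0x33
After byte 4 (0x57): reg=0x3B

Answer: 0x3B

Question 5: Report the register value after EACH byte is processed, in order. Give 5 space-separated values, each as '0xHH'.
0x5A 0x12 0x33 0x3B 0xE1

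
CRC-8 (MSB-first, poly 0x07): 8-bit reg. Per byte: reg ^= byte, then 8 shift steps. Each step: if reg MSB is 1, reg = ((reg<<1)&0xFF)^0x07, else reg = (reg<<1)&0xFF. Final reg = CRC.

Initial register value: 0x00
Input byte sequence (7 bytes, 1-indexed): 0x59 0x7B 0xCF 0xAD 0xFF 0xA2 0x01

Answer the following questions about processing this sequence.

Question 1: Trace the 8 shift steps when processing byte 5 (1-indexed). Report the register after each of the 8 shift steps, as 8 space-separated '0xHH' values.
After byte 1 (0x59): reg=0x88
After byte 2 (0x7B): reg=0xD7
After byte 3 (0xCF): reg=0x48
After byte 4 (0xAD): reg=0xB5
Register before byte 5: 0xB5
After XOR with byte 0xFF: 0x4A

Answer: 0x94 0x2F 0x5E 0xBC 0x7F 0xFE 0xFB 0xF1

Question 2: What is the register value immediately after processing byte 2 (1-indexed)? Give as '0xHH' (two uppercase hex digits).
After byte 1 (0x59): reg=0x88
After byte 2 (0x7B): reg=0xD7

Answer: 0xD7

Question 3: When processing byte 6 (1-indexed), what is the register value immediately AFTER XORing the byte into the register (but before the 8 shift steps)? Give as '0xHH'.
Answer: 0x53

Derivation:
Register before byte 6: 0xF1
Byte 6: 0xA2
0xF1 XOR 0xA2 = 0x53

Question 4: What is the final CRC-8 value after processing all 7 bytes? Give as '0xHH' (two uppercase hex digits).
Answer: 0x34

Derivation:
After byte 1 (0x59): reg=0x88
After byte 2 (0x7B): reg=0xD7
After byte 3 (0xCF): reg=0x48
After byte 4 (0xAD): reg=0xB5
After byte 5 (0xFF): reg=0xF1
After byte 6 (0xA2): reg=0xBE
After byte 7 (0x01): reg=0x34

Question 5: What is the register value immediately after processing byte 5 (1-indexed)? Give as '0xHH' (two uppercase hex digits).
Answer: 0xF1

Derivation:
After byte 1 (0x59): reg=0x88
After byte 2 (0x7B): reg=0xD7
After byte 3 (0xCF): reg=0x48
After byte 4 (0xAD): reg=0xB5
After byte 5 (0xFF): reg=0xF1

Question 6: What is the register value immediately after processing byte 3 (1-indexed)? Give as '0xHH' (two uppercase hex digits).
After byte 1 (0x59): reg=0x88
After byte 2 (0x7B): reg=0xD7
After byte 3 (0xCF): reg=0x48

Answer: 0x48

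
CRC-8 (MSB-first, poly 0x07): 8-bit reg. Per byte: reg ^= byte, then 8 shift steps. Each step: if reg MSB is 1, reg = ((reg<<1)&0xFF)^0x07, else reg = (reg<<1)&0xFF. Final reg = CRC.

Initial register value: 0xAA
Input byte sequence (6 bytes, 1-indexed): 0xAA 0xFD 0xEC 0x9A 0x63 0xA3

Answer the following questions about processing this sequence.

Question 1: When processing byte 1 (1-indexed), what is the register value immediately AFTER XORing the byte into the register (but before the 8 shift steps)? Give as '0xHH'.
Answer: 0x00

Derivation:
Register before byte 1: 0xAA
Byte 1: 0xAA
0xAA XOR 0xAA = 0x00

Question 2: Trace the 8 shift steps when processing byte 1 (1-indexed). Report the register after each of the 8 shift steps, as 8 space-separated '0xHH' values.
Answer: 0x00 0x00 0x00 0x00 0x00 0x00 0x00 0x00

Derivation:
Register before byte 1: 0xAA
After XOR with byte 0xAA: 0x00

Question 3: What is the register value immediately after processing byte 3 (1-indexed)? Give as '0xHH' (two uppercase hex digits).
Answer: 0x77

Derivation:
After byte 1 (0xAA): reg=0x00
After byte 2 (0xFD): reg=0xFD
After byte 3 (0xEC): reg=0x77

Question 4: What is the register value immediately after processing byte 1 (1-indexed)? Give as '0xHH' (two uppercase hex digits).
Answer: 0x00

Derivation:
After byte 1 (0xAA): reg=0x00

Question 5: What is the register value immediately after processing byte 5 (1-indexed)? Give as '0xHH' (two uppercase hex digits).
After byte 1 (0xAA): reg=0x00
After byte 2 (0xFD): reg=0xFD
After byte 3 (0xEC): reg=0x77
After byte 4 (0x9A): reg=0x8D
After byte 5 (0x63): reg=0x84

Answer: 0x84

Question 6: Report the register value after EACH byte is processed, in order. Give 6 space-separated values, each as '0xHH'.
0x00 0xFD 0x77 0x8D 0x84 0xF5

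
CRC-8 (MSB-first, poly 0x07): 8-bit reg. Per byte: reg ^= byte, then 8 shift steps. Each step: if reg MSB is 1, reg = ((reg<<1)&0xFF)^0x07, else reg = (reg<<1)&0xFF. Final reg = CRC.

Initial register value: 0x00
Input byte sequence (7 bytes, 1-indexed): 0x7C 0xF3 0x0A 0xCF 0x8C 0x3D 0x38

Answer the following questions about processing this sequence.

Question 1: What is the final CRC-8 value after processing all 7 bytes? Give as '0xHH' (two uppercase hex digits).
Answer: 0x00

Derivation:
After byte 1 (0x7C): reg=0x73
After byte 2 (0xF3): reg=0x89
After byte 3 (0x0A): reg=0x80
After byte 4 (0xCF): reg=0xEA
After byte 5 (0x8C): reg=0x35
After byte 6 (0x3D): reg=0x38
After byte 7 (0x38): reg=0x00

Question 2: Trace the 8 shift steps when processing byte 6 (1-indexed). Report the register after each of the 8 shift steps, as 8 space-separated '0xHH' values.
After byte 1 (0x7C): reg=0x73
After byte 2 (0xF3): reg=0x89
After byte 3 (0x0A): reg=0x80
After byte 4 (0xCF): reg=0xEA
After byte 5 (0x8C): reg=0x35
Register before byte 6: 0x35
After XOR with byte 0x3D: 0x08

Answer: 0x10 0x20 0x40 0x80 0x07 0x0E 0x1C 0x38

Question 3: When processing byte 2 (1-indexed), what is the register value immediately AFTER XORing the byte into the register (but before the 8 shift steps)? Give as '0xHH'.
Register before byte 2: 0x73
Byte 2: 0xF3
0x73 XOR 0xF3 = 0x80

Answer: 0x80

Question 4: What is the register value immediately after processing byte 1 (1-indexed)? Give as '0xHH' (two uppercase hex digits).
After byte 1 (0x7C): reg=0x73

Answer: 0x73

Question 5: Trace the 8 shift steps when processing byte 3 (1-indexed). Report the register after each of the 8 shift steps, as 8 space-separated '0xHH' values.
After byte 1 (0x7C): reg=0x73
After byte 2 (0xF3): reg=0x89
Register before byte 3: 0x89
After XOR with byte 0x0A: 0x83

Answer: 0x01 0x02 0x04 0x08 0x10 0x20 0x40 0x80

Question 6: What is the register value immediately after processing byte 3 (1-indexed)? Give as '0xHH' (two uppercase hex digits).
Answer: 0x80

Derivation:
After byte 1 (0x7C): reg=0x73
After byte 2 (0xF3): reg=0x89
After byte 3 (0x0A): reg=0x80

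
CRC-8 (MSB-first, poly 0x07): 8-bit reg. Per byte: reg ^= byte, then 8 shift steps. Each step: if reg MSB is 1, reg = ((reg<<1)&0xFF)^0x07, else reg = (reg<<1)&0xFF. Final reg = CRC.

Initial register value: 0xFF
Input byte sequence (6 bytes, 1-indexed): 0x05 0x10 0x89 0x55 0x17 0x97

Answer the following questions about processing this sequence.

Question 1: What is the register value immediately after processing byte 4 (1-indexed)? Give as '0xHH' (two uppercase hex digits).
Answer: 0x9A

Derivation:
After byte 1 (0x05): reg=0xE8
After byte 2 (0x10): reg=0xE6
After byte 3 (0x89): reg=0x0A
After byte 4 (0x55): reg=0x9A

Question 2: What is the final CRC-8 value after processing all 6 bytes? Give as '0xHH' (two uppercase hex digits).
Answer: 0xB3

Derivation:
After byte 1 (0x05): reg=0xE8
After byte 2 (0x10): reg=0xE6
After byte 3 (0x89): reg=0x0A
After byte 4 (0x55): reg=0x9A
After byte 5 (0x17): reg=0xAA
After byte 6 (0x97): reg=0xB3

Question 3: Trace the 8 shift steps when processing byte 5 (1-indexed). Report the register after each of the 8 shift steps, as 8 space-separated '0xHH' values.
After byte 1 (0x05): reg=0xE8
After byte 2 (0x10): reg=0xE6
After byte 3 (0x89): reg=0x0A
After byte 4 (0x55): reg=0x9A
Register before byte 5: 0x9A
After XOR with byte 0x17: 0x8D

Answer: 0x1D 0x3A 0x74 0xE8 0xD7 0xA9 0x55 0xAA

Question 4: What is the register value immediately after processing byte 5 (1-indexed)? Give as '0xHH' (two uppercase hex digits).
Answer: 0xAA

Derivation:
After byte 1 (0x05): reg=0xE8
After byte 2 (0x10): reg=0xE6
After byte 3 (0x89): reg=0x0A
After byte 4 (0x55): reg=0x9A
After byte 5 (0x17): reg=0xAA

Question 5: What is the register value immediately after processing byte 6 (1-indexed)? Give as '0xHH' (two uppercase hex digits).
After byte 1 (0x05): reg=0xE8
After byte 2 (0x10): reg=0xE6
After byte 3 (0x89): reg=0x0A
After byte 4 (0x55): reg=0x9A
After byte 5 (0x17): reg=0xAA
After byte 6 (0x97): reg=0xB3

Answer: 0xB3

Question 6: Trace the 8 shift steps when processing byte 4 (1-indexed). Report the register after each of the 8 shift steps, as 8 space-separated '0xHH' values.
After byte 1 (0x05): reg=0xE8
After byte 2 (0x10): reg=0xE6
After byte 3 (0x89): reg=0x0A
Register before byte 4: 0x0A
After XOR with byte 0x55: 0x5F

Answer: 0xBE 0x7B 0xF6 0xEB 0xD1 0xA5 0x4D 0x9A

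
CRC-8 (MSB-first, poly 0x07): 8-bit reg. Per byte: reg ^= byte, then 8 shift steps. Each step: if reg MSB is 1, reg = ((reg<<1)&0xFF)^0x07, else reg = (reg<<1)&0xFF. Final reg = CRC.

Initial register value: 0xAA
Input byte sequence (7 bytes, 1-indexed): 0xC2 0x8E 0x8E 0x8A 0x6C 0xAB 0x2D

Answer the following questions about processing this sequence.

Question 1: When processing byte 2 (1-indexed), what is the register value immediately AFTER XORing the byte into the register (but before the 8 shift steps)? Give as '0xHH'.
Answer: 0x91

Derivation:
Register before byte 2: 0x1F
Byte 2: 0x8E
0x1F XOR 0x8E = 0x91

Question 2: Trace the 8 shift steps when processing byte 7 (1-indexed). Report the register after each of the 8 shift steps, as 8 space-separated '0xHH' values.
After byte 1 (0xC2): reg=0x1F
After byte 2 (0x8E): reg=0xFE
After byte 3 (0x8E): reg=0x57
After byte 4 (0x8A): reg=0x1D
After byte 5 (0x6C): reg=0x50
After byte 6 (0xAB): reg=0xEF
Register before byte 7: 0xEF
After XOR with byte 0x2D: 0xC2

Answer: 0x83 0x01 0x02 0x04 0x08 0x10 0x20 0x40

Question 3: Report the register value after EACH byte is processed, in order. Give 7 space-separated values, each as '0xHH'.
0x1F 0xFE 0x57 0x1D 0x50 0xEF 0x40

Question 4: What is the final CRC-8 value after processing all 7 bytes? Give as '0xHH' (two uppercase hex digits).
After byte 1 (0xC2): reg=0x1F
After byte 2 (0x8E): reg=0xFE
After byte 3 (0x8E): reg=0x57
After byte 4 (0x8A): reg=0x1D
After byte 5 (0x6C): reg=0x50
After byte 6 (0xAB): reg=0xEF
After byte 7 (0x2D): reg=0x40

Answer: 0x40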